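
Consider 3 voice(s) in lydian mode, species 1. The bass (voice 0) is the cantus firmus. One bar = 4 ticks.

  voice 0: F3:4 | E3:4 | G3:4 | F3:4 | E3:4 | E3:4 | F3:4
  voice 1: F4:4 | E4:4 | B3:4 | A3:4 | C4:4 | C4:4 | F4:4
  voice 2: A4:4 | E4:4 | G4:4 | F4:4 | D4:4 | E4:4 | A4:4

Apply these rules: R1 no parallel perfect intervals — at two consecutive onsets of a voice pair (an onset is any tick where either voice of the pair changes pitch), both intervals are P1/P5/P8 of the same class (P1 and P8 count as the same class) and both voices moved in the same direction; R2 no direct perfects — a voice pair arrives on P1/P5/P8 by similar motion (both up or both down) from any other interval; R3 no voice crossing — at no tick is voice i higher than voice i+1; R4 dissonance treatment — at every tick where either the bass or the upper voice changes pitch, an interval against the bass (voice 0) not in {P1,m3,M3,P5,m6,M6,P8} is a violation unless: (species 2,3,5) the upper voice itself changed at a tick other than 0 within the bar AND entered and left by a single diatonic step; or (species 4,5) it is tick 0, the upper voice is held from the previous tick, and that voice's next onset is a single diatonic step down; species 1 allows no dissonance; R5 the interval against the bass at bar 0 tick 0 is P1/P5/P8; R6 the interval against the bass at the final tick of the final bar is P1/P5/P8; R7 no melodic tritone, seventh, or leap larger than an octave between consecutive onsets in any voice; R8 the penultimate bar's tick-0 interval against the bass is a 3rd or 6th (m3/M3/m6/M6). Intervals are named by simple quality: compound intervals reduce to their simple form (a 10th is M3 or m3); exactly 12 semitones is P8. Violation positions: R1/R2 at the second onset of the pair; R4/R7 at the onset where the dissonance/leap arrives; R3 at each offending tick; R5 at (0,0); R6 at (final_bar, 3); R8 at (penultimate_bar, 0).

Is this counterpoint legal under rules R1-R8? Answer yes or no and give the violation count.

bar 0: v0=F3 v1=F4 v2=A4 (M3)
bar 1: v0=E3 v1=E4 v2=E4 (P8)
bar 2: v0=G3 v1=B3 v2=G4 (P8)
bar 3: v0=F3 v1=A3 v2=F4 (P8)
bar 4: v0=E3 v1=C4 v2=D4 (m7)
bar 5: v0=E3 v1=C4 v2=E4 (P8)
bar 6: v0=F3 v1=F4 v2=A4 (M3)
  R5 @ bar0.0: opens on M3
  R1 @ bar1.0: F3/F4 P8 -> E3/E4 P8 similar
  R2 @ bar1.0: F3/A4 M3 -> E3/E4 P8 similar
  R2 @ bar1.0: F4/A4 M3 -> E4/E4 P1 similar
  R1 @ bar2.0: E3/E4 P8 -> G3/G4 P8 similar
  R1 @ bar3.0: G3/G4 P8 -> F3/F4 P8 similar
  R4 @ bar4.0: E3/D4 m7 untreated
  R8 @ bar5.0: penult P8 not 3rd/6th
  R2 @ bar6.0: E3/C4 m6 -> F3/F4 P8 similar
  R6 @ bar6.3: closes on M3

No (10 violations)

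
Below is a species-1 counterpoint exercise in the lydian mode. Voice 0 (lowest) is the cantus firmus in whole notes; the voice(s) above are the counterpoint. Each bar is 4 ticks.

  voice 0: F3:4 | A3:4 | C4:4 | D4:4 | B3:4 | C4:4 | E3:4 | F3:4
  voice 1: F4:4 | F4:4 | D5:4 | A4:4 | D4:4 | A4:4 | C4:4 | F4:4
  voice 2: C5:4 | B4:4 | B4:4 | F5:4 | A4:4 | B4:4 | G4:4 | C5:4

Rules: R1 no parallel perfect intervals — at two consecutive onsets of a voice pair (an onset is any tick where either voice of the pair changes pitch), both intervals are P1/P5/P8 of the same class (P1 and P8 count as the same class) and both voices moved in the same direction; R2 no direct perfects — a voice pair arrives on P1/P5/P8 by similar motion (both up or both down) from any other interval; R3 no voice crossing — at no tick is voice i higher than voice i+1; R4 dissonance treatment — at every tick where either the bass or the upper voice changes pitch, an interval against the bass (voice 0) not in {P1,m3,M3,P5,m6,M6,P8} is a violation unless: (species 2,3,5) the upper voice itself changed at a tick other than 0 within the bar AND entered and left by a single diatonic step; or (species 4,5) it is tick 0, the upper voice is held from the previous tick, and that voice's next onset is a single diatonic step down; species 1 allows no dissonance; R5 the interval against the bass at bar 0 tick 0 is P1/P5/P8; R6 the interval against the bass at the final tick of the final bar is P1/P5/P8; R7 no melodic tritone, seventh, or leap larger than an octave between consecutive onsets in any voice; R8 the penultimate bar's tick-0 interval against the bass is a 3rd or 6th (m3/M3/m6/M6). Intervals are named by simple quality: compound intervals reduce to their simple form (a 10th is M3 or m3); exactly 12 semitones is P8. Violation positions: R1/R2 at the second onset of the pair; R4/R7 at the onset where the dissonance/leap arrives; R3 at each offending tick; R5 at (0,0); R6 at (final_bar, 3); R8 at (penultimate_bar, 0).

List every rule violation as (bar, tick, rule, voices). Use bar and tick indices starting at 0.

bar 0: v0=F3 v1=F4 v2=C5 downbeat P5
bar 1: v0=A3 v1=F4 v2=B4 downbeat M2
bar 2: v0=C4 v1=D5 v2=B4 downbeat M7
bar 3: v0=D4 v1=A4 v2=F5 downbeat m3
bar 4: v0=B3 v1=D4 v2=A4 downbeat m7
bar 5: v0=C4 v1=A4 v2=B4 downbeat M7
bar 6: v0=E3 v1=C4 v2=G4 downbeat m3
bar 7: v0=F3 v1=F4 v2=C5 downbeat P5
  -> R4 @ bar 1 tick 0 v(0, 2): A3/B4 M2 untreated
  -> R3 @ bar 2 tick 0 v(1, 2): D5 above B4
  -> R4 @ bar 2 tick 0 v(0, 1): C4/D5 M2 untreated
  -> R4 @ bar 2 tick 0 v(0, 2): C4/B4 M7 untreated
  -> R3 @ bar 2 tick 1 v(1, 2): D5 above B4
  -> R3 @ bar 2 tick 2 v(1, 2): D5 above B4
  -> R3 @ bar 2 tick 3 v(1, 2): D5 above B4
  -> R7 @ bar 3 tick 0 v(2,): B4->F5 leap 6st
  -> R2 @ bar 4 tick 0 v(1, 2): A4/F5 m6 -> D4/A4 P5 similar
  -> R4 @ bar 4 tick 0 v(0, 2): B3/A4 m7 untreated
  -> R4 @ bar 5 tick 0 v(0, 2): C4/B4 M7 untreated
  -> R2 @ bar 6 tick 0 v(1, 2): A4/B4 M2 -> C4/G4 P5 similar
  -> R1 @ bar 7 tick 0 v(1, 2): C4/G4 P5 -> F4/C5 P5 similar
  -> R2 @ bar 7 tick 0 v(0, 1): E3/C4 m6 -> F3/F4 P8 similar
  -> R2 @ bar 7 tick 0 v(0, 2): E3/G4 m3 -> F3/C5 P5 similar

(1, 0, R4, (0, 2))
(2, 0, R3, (1, 2))
(2, 0, R4, (0, 1))
(2, 0, R4, (0, 2))
(2, 1, R3, (1, 2))
(2, 2, R3, (1, 2))
(2, 3, R3, (1, 2))
(3, 0, R7, (2,))
(4, 0, R2, (1, 2))
(4, 0, R4, (0, 2))
(5, 0, R4, (0, 2))
(6, 0, R2, (1, 2))
(7, 0, R1, (1, 2))
(7, 0, R2, (0, 1))
(7, 0, R2, (0, 2))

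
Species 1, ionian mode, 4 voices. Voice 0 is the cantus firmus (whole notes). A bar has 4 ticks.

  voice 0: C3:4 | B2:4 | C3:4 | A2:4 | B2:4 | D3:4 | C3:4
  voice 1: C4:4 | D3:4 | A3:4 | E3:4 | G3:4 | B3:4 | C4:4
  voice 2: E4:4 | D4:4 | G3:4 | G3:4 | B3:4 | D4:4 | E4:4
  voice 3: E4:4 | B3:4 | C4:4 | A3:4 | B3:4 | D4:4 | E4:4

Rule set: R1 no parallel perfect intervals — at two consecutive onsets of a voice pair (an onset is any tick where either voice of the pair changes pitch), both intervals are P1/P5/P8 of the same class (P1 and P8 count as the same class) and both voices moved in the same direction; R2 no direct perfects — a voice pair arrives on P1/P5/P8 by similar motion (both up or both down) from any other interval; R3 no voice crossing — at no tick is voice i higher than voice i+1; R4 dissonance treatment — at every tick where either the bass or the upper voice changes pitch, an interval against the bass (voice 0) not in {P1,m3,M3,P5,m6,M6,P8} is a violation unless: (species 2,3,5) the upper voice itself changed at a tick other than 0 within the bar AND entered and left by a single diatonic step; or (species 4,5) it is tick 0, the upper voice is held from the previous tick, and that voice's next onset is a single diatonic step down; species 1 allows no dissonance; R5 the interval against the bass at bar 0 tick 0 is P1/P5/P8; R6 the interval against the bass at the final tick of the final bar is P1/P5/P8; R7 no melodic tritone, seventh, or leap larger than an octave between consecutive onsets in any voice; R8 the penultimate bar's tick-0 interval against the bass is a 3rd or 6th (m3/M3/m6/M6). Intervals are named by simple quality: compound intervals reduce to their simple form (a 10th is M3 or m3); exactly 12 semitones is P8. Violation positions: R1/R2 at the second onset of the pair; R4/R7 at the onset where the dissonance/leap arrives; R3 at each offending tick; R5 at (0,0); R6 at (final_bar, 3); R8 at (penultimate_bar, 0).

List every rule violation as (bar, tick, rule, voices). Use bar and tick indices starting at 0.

bar 0: v0=C3 v1=C4 v2=E4 v3=E4 downbeat M3
bar 1: v0=B2 v1=D3 v2=D4 v3=B3 downbeat P8
bar 2: v0=C3 v1=A3 v2=G3 v3=C4 downbeat P8
bar 3: v0=A2 v1=E3 v2=G3 v3=A3 downbeat P8
bar 4: v0=B2 v1=G3 v2=B3 v3=B3 downbeat P8
bar 5: v0=D3 v1=B3 v2=D4 v3=D4 downbeat P8
bar 6: v0=C3 v1=C4 v2=E4 v3=E4 downbeat M3
  -> R5 @ bar 0 tick 0 v(0, 2): opens on M3
  -> R5 @ bar 0 tick 0 v(0, 3): opens on M3
  -> R2 @ bar 1 tick 0 v(0, 3): C3/E4 M3 -> B2/B3 P8 similar
  -> R2 @ bar 1 tick 0 v(1, 2): C4/E4 M3 -> D3/D4 P8 similar
  -> R3 @ bar 1 tick 0 v(2, 3): D4 above B3
  -> R7 @ bar 1 tick 0 v(1,): C4->D3 leap 10st
  -> R3 @ bar 1 tick 1 v(2, 3): D4 above B3
  -> R3 @ bar 1 tick 2 v(2, 3): D4 above B3
  -> R3 @ bar 1 tick 3 v(2, 3): D4 above B3
  -> R1 @ bar 2 tick 0 v(0, 3): B2/B3 P8 -> C3/C4 P8 similar
  -> R3 @ bar 2 tick 0 v(1, 2): A3 above G3
  -> R3 @ bar 2 tick 1 v(1, 2): A3 above G3
  -> R3 @ bar 2 tick 2 v(1, 2): A3 above G3
  -> R3 @ bar 2 tick 3 v(1, 2): A3 above G3
  -> R1 @ bar 3 tick 0 v(0, 3): C3/C4 P8 -> A2/A3 P8 similar
  -> R2 @ bar 3 tick 0 v(0, 1): C3/A3 M6 -> A2/E3 P5 similar
  -> R4 @ bar 3 tick 0 v(0, 2): A2/G3 m7 untreated
  -> R1 @ bar 4 tick 0 v(0, 3): A2/A3 P8 -> B2/B3 P8 similar
  -> R2 @ bar 4 tick 0 v(0, 2): A2/G3 m7 -> B2/B3 P8 similar
  -> R2 @ bar 4 tick 0 v(2, 3): G3/A3 M2 -> B3/B3 P1 similar
  -> R1 @ bar 5 tick 0 v(0, 2): B2/B3 P8 -> D3/D4 P8 similar
  -> R1 @ bar 5 tick 0 v(0, 3): B2/B3 P8 -> D3/D4 P8 similar
  -> R1 @ bar 5 tick 0 v(2, 3): B3/B3 P1 -> D4/D4 P1 similar
  -> R8 @ bar 5 tick 0 v(0, 2): penult P8 not 3rd/6th
  -> R8 @ bar 5 tick 0 v(0, 3): penult P8 not 3rd/6th
  -> R1 @ bar 6 tick 0 v(2, 3): D4/D4 P1 -> E4/E4 P1 similar
  -> R6 @ bar 6 tick 3 v(0, 2): closes on M3
  -> R6 @ bar 6 tick 3 v(0, 3): closes on M3

(0, 0, R5, (0, 2))
(0, 0, R5, (0, 3))
(1, 0, R2, (0, 3))
(1, 0, R2, (1, 2))
(1, 0, R3, (2, 3))
(1, 0, R7, (1,))
(1, 1, R3, (2, 3))
(1, 2, R3, (2, 3))
(1, 3, R3, (2, 3))
(2, 0, R1, (0, 3))
(2, 0, R3, (1, 2))
(2, 1, R3, (1, 2))
(2, 2, R3, (1, 2))
(2, 3, R3, (1, 2))
(3, 0, R1, (0, 3))
(3, 0, R2, (0, 1))
(3, 0, R4, (0, 2))
(4, 0, R1, (0, 3))
(4, 0, R2, (0, 2))
(4, 0, R2, (2, 3))
(5, 0, R1, (0, 2))
(5, 0, R1, (0, 3))
(5, 0, R1, (2, 3))
(5, 0, R8, (0, 2))
(5, 0, R8, (0, 3))
(6, 0, R1, (2, 3))
(6, 3, R6, (0, 2))
(6, 3, R6, (0, 3))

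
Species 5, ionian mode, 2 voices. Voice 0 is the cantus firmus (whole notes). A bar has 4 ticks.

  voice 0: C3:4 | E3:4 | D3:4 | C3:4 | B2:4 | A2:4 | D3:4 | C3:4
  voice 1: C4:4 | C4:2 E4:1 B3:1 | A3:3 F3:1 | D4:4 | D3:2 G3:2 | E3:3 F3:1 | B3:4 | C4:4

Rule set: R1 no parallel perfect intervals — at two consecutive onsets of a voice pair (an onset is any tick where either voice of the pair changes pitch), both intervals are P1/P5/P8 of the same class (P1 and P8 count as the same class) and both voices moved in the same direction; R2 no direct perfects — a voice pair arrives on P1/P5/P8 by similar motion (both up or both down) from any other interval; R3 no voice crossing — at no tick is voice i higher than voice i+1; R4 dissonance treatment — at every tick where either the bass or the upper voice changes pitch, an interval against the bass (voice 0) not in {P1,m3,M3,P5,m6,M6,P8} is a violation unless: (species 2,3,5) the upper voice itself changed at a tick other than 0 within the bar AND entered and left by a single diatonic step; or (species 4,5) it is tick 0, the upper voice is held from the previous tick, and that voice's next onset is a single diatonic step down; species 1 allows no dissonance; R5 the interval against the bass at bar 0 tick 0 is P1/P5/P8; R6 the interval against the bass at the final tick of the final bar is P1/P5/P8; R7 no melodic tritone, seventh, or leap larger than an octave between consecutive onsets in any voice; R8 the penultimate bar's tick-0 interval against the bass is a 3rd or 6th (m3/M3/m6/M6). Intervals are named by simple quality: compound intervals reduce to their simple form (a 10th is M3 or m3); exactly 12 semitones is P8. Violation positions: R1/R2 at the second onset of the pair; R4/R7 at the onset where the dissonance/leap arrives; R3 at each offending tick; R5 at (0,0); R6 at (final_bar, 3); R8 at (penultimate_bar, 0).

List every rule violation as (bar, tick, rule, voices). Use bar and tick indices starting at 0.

bar 0: v0=C3 v1=C4 downbeat P8
bar 1: v0=E3 v1=C4 downbeat m6
bar 2: v0=D3 v1=A3 downbeat P5
bar 3: v0=C3 v1=D4 downbeat M2
bar 4: v0=B2 v1=D3 downbeat m3
bar 5: v0=A2 v1=E3 downbeat P5
bar 6: v0=D3 v1=B3 downbeat M6
bar 7: v0=C3 v1=C4 downbeat P8
  -> R1 @ bar 2 tick 0 v(0, 1): E3/B3 P5 -> D3/A3 P5 similar
  -> R4 @ bar 3 tick 0 v(0, 1): C3/D4 M2 untreated
  -> R2 @ bar 5 tick 0 v(0, 1): B2/G3 m6 -> A2/E3 P5 similar
  -> R7 @ bar 6 tick 0 v(1,): F3->B3 leap 6st

(2, 0, R1, (0, 1))
(3, 0, R4, (0, 1))
(5, 0, R2, (0, 1))
(6, 0, R7, (1,))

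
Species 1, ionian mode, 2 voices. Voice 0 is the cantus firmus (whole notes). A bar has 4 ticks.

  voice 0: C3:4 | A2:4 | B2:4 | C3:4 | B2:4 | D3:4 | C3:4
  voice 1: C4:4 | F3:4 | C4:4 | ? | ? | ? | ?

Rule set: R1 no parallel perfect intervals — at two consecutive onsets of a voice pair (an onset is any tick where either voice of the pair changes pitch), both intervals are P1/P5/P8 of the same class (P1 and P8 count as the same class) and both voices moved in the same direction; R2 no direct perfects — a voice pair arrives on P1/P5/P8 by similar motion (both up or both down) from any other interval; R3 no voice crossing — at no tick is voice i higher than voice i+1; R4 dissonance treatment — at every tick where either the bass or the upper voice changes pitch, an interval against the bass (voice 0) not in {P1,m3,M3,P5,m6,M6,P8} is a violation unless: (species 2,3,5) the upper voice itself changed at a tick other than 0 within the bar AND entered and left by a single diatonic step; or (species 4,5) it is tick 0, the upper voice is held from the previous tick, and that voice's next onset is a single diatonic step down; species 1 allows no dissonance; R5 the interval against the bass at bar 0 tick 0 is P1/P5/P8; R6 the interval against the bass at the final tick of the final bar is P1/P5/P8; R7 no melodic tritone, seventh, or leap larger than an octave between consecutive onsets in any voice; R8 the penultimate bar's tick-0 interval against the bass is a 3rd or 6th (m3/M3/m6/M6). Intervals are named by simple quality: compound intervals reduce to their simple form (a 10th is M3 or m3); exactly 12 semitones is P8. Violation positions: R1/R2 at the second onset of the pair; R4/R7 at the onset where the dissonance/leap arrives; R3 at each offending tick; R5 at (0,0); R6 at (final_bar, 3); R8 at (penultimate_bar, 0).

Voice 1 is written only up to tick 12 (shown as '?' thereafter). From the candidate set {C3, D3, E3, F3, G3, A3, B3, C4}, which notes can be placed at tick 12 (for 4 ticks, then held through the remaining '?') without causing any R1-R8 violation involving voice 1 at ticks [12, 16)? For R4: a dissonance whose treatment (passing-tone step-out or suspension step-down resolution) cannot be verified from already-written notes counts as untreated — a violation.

{A3, C3, C4, E3, G3}

C3: legal
D3: violates R4,R7
E3: legal
F3: violates R4
G3: legal
A3: legal
B3: violates R4
C4: legal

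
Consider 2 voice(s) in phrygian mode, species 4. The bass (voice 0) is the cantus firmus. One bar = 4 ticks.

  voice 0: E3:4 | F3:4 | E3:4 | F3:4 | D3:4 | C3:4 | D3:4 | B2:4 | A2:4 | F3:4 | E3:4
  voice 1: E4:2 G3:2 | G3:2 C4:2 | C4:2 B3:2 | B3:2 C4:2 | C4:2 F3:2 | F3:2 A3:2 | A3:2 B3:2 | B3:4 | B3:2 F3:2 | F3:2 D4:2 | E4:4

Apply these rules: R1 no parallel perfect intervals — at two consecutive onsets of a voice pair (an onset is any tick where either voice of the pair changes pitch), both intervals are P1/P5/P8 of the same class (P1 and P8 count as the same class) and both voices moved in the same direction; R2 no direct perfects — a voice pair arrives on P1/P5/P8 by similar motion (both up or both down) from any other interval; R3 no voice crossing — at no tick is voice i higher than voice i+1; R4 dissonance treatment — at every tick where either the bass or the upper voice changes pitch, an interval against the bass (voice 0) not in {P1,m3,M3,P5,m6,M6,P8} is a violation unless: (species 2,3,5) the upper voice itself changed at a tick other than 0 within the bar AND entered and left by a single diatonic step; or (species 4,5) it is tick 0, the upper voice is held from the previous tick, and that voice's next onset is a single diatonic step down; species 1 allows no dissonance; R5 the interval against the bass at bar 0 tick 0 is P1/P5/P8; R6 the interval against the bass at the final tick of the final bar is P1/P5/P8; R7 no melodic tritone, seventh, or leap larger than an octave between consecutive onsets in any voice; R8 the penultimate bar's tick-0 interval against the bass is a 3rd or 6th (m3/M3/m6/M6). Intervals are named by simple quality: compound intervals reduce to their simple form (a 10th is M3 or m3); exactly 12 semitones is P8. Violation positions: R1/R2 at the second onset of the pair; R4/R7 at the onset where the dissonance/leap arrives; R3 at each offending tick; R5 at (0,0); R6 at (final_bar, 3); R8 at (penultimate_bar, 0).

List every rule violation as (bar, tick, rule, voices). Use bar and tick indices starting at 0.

bar 0: v0=E3 v1=E4 downbeat P8
bar 1: v0=F3 v1=G3 downbeat M2
bar 2: v0=E3 v1=C4 downbeat m6
bar 3: v0=F3 v1=B3 downbeat TT
bar 4: v0=D3 v1=C4 downbeat m7
bar 5: v0=C3 v1=F3 downbeat P4
bar 6: v0=D3 v1=A3 downbeat P5
bar 7: v0=B2 v1=B3 downbeat P8
bar 8: v0=A2 v1=B3 downbeat M2
bar 9: v0=F3 v1=F3 downbeat P1
bar 10: v0=E3 v1=E4 downbeat P8
  -> R4 @ bar 1 tick 0 v(0, 1): F3/G3 M2 untreated
  -> R4 @ bar 3 tick 0 v(0, 1): F3/B3 TT untreated
  -> R4 @ bar 4 tick 0 v(0, 1): D3/C4 m7 untreated
  -> R4 @ bar 5 tick 0 v(0, 1): C3/F3 P4 untreated
  -> R4 @ bar 8 tick 0 v(0, 1): A2/B3 M2 untreated
  -> R7 @ bar 8 tick 2 v(1,): B3->F3 leap 6st
  -> R8 @ bar 9 tick 0 v(0, 1): penult P1 not 3rd/6th

(1, 0, R4, (0, 1))
(3, 0, R4, (0, 1))
(4, 0, R4, (0, 1))
(5, 0, R4, (0, 1))
(8, 0, R4, (0, 1))
(8, 2, R7, (1,))
(9, 0, R8, (0, 1))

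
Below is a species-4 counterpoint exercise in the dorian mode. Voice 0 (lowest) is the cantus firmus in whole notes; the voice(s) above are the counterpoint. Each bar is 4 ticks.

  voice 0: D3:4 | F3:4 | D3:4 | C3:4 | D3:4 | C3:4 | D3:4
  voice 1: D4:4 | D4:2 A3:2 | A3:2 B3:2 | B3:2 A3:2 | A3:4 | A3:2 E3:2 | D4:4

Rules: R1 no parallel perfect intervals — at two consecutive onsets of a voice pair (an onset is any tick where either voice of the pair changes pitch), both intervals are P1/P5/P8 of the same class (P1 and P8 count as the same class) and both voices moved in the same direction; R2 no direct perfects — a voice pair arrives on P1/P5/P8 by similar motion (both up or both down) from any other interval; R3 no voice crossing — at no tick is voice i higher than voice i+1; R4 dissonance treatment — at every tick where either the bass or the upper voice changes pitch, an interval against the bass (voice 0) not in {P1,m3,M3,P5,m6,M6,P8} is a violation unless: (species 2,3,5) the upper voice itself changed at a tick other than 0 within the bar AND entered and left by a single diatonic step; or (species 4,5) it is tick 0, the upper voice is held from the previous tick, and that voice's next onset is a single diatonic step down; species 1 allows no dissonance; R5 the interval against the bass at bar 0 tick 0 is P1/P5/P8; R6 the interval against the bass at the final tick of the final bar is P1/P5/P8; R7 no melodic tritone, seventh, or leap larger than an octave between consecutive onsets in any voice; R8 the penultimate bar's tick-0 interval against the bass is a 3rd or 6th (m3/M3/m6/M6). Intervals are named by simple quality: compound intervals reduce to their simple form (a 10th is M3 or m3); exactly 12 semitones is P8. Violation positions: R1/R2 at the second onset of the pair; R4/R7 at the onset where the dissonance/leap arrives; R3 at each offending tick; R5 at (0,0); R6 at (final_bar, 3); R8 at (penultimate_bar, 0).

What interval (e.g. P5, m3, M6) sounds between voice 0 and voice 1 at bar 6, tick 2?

P8

voice 0=D3 voice 1=D4 -> P8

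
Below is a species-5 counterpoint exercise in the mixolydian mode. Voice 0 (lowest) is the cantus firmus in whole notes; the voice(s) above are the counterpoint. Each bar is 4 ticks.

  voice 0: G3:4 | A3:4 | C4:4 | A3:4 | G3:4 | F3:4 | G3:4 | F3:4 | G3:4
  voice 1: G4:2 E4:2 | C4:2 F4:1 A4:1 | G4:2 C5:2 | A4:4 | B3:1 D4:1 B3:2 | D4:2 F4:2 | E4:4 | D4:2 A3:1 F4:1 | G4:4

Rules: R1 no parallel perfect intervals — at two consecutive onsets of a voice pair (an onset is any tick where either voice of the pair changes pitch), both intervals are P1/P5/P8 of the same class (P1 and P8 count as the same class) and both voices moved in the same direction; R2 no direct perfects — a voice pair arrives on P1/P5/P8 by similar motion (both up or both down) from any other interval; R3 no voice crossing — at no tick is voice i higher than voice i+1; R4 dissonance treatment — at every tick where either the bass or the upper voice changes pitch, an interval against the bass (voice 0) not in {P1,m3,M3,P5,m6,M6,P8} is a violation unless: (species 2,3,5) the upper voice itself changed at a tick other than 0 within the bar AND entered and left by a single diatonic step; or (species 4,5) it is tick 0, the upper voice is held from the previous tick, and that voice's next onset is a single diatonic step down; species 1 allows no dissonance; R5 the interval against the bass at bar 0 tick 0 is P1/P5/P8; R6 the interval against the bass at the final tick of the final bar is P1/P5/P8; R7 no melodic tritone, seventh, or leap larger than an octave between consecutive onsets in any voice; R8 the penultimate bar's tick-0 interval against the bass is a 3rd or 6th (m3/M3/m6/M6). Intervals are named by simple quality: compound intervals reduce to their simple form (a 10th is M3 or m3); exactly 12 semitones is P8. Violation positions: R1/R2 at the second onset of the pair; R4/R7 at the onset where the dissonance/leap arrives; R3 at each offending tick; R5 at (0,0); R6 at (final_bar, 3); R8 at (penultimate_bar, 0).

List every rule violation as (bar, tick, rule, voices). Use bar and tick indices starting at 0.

(3, 0, R1, (0, 1))
(4, 0, R7, (1,))
(8, 0, R1, (0, 1))

bar 0: v0=G3 v1=G4 downbeat P8
bar 1: v0=A3 v1=C4 downbeat m3
bar 2: v0=C4 v1=G4 downbeat P5
bar 3: v0=A3 v1=A4 downbeat P8
bar 4: v0=G3 v1=B3 downbeat M3
bar 5: v0=F3 v1=D4 downbeat M6
bar 6: v0=G3 v1=E4 downbeat M6
bar 7: v0=F3 v1=D4 downbeat M6
bar 8: v0=G3 v1=G4 downbeat P8
  -> R1 @ bar 3 tick 0 v(0, 1): C4/C5 P8 -> A3/A4 P8 similar
  -> R7 @ bar 4 tick 0 v(1,): A4->B3 leap 10st
  -> R1 @ bar 8 tick 0 v(0, 1): F3/F4 P8 -> G3/G4 P8 similar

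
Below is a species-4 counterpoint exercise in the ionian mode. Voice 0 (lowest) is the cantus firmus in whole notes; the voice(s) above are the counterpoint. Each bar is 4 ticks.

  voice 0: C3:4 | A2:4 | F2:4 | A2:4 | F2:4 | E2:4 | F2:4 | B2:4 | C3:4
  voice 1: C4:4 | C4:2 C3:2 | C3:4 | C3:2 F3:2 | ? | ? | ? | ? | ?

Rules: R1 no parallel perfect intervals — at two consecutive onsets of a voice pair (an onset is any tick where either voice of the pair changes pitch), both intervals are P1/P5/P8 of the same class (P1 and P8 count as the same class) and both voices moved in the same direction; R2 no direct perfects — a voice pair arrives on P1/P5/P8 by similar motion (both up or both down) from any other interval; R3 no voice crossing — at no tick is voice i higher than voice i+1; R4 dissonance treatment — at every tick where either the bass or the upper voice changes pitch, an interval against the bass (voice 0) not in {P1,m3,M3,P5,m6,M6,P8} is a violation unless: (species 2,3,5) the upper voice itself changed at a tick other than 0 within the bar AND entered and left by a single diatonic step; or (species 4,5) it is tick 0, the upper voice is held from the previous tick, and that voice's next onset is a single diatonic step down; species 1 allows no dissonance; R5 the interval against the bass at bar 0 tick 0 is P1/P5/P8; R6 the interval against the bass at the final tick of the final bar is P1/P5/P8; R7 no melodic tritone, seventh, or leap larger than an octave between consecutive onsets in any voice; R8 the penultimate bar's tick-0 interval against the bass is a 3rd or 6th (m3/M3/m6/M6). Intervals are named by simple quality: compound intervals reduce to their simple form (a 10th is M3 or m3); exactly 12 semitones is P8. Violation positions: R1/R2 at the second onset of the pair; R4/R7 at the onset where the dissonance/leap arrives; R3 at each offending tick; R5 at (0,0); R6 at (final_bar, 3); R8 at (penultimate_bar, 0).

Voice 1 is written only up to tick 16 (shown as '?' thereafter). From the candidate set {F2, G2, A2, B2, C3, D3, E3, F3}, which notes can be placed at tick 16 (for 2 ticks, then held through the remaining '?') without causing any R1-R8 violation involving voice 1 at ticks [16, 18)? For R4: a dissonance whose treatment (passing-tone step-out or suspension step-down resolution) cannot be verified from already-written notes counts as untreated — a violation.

{A2, D3, F3}

F2: violates R2
G2: violates R4,R7
A2: legal
B2: violates R4,R7
C3: violates R2
D3: legal
E3: violates R4
F3: legal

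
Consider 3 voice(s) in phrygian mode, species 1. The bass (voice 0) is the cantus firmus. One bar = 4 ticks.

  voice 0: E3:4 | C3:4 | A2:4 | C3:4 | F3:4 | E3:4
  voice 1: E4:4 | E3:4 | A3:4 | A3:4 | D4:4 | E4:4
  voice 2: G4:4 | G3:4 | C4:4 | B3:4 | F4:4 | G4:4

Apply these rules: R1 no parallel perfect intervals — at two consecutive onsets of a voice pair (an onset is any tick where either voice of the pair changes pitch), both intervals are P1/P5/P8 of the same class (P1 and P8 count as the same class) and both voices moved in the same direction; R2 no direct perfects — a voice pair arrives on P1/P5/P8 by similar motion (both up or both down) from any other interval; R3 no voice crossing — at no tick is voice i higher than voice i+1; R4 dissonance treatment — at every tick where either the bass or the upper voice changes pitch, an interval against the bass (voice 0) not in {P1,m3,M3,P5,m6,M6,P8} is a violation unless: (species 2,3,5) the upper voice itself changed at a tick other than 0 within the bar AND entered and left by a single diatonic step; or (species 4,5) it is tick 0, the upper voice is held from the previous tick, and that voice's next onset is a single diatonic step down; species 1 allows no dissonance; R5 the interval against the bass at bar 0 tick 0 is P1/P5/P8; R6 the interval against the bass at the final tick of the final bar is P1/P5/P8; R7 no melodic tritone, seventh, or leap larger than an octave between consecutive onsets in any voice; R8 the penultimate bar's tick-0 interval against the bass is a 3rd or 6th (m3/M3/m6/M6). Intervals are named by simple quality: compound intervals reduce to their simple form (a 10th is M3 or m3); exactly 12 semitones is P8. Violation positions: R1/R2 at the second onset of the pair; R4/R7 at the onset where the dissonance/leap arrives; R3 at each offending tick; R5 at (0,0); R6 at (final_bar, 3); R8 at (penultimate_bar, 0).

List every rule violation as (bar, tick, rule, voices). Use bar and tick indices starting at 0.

bar 0: v0=E3 v1=E4 v2=G4 downbeat m3
bar 1: v0=C3 v1=E3 v2=G3 downbeat P5
bar 2: v0=A2 v1=A3 v2=C4 downbeat m3
bar 3: v0=C3 v1=A3 v2=B3 downbeat M7
bar 4: v0=F3 v1=D4 v2=F4 downbeat P8
bar 5: v0=E3 v1=E4 v2=G4 downbeat m3
  -> R5 @ bar 0 tick 0 v(0, 2): opens on m3
  -> R2 @ bar 1 tick 0 v(0, 2): E3/G4 m3 -> C3/G3 P5 similar
  -> R4 @ bar 3 tick 0 v(0, 2): C3/B3 M7 untreated
  -> R2 @ bar 4 tick 0 v(0, 2): C3/B3 M7 -> F3/F4 P8 similar
  -> R7 @ bar 4 tick 0 v(2,): B3->F4 leap 6st
  -> R8 @ bar 4 tick 0 v(0, 2): penult P8 not 3rd/6th
  -> R6 @ bar 5 tick 3 v(0, 2): closes on m3

(0, 0, R5, (0, 2))
(1, 0, R2, (0, 2))
(3, 0, R4, (0, 2))
(4, 0, R2, (0, 2))
(4, 0, R7, (2,))
(4, 0, R8, (0, 2))
(5, 3, R6, (0, 2))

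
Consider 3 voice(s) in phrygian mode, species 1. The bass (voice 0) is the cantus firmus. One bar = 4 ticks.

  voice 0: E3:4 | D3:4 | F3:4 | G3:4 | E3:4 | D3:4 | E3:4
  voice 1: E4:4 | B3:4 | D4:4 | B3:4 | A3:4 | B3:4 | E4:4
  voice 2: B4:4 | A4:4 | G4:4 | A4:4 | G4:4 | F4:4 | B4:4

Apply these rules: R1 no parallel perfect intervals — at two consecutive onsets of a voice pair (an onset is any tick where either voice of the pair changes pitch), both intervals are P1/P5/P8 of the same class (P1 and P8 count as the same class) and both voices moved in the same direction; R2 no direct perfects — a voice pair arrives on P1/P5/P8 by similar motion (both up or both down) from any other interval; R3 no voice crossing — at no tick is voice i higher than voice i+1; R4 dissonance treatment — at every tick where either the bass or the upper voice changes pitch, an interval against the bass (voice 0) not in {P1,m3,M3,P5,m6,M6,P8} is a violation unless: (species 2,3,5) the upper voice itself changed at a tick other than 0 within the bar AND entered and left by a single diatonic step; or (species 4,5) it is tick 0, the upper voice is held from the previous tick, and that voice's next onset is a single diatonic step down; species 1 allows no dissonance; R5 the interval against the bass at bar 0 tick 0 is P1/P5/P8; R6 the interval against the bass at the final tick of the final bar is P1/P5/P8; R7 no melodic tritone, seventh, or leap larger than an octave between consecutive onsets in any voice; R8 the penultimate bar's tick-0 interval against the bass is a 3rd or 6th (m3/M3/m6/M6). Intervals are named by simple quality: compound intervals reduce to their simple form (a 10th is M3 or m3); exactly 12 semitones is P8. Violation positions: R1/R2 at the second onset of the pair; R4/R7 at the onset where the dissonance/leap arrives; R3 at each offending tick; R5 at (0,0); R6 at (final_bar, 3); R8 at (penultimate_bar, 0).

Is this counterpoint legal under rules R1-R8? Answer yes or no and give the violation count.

No (8 violations)

bar 0: v0=E3 v1=E4 v2=B4 (P5)
bar 1: v0=D3 v1=B3 v2=A4 (P5)
bar 2: v0=F3 v1=D4 v2=G4 (M2)
bar 3: v0=G3 v1=B3 v2=A4 (M2)
bar 4: v0=E3 v1=A3 v2=G4 (m3)
bar 5: v0=D3 v1=B3 v2=F4 (m3)
bar 6: v0=E3 v1=E4 v2=B4 (P5)
  R1 @ bar1.0: E3/B4 P5 -> D3/A4 P5 similar
  R4 @ bar2.0: F3/G4 M2 untreated
  R4 @ bar3.0: G3/A4 M2 untreated
  R4 @ bar4.0: E3/A3 P4 untreated
  R2 @ bar6.0: D3/B3 M6 -> E3/E4 P8 similar
  R2 @ bar6.0: D3/F4 m3 -> E3/B4 P5 similar
  R2 @ bar6.0: B3/F4 TT -> E4/B4 P5 similar
  R7 @ bar6.0: F4->B4 leap 6st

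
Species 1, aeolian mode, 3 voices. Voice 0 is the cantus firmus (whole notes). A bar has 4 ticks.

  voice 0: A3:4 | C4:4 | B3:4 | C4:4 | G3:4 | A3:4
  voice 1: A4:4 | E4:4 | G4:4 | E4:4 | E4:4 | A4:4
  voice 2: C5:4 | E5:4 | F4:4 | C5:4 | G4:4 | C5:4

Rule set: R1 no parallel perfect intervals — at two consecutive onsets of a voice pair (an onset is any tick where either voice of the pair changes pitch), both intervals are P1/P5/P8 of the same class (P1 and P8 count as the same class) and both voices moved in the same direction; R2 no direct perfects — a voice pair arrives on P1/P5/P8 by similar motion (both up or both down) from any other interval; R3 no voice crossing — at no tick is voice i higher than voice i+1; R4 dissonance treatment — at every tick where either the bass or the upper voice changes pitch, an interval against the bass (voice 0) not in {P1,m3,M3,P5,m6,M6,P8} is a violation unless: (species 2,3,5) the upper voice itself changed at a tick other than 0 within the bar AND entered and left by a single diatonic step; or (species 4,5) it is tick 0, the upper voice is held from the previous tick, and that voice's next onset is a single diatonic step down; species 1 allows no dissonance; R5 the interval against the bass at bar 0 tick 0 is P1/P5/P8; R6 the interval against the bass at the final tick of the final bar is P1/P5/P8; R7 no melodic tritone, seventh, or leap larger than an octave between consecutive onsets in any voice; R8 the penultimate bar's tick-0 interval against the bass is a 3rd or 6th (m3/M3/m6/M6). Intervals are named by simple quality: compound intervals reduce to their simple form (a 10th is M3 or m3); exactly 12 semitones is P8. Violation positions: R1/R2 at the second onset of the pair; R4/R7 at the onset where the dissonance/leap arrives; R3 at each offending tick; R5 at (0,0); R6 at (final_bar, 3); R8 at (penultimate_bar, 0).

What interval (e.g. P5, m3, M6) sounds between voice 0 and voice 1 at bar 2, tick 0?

m6

voice 0=B3 voice 1=G4 -> m6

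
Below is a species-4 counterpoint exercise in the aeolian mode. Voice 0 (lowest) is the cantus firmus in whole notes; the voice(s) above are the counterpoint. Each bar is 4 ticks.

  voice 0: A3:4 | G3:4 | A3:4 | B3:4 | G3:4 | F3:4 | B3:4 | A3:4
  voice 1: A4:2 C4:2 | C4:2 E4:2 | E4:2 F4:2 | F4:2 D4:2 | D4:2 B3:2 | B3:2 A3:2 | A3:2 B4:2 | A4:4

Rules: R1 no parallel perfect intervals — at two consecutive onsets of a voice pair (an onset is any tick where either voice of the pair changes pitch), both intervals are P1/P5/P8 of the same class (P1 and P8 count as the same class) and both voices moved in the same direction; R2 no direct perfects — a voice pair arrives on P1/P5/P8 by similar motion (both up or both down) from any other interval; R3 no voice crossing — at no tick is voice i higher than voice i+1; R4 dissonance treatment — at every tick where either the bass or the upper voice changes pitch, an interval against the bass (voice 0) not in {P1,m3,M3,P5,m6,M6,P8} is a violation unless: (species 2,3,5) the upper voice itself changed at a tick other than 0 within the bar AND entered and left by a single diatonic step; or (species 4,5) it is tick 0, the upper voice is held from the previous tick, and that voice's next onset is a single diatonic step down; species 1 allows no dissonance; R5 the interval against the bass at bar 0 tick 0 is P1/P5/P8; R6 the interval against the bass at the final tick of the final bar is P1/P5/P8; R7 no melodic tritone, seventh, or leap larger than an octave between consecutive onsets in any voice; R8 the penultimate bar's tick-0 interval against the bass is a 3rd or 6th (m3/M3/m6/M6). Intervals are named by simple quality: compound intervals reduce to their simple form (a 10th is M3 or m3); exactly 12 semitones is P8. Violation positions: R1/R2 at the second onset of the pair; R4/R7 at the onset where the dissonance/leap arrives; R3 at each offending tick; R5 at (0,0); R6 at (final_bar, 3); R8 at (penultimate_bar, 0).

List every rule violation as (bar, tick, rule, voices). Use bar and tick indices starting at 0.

bar 0: v0=A3 v1=A4 downbeat P8
bar 1: v0=G3 v1=C4 downbeat P4
bar 2: v0=A3 v1=E4 downbeat P5
bar 3: v0=B3 v1=F4 downbeat TT
bar 4: v0=G3 v1=D4 downbeat P5
bar 5: v0=F3 v1=B3 downbeat TT
bar 6: v0=B3 v1=A3 downbeat M2
bar 7: v0=A3 v1=A4 downbeat P8
  -> R4 @ bar 1 tick 0 v(0, 1): G3/C4 P4 untreated
  -> R4 @ bar 3 tick 0 v(0, 1): B3/F4 TT untreated
  -> R3 @ bar 6 tick 0 v(0, 1): B3 above A3
  -> R4 @ bar 6 tick 0 v(0, 1): B3/A3 M2 untreated
  -> R7 @ bar 6 tick 0 v(0,): F3->B3 leap 6st
  -> R8 @ bar 6 tick 0 v(0, 1): penult M2 not 3rd/6th
  -> R3 @ bar 6 tick 1 v(0, 1): B3 above A3
  -> R7 @ bar 6 tick 2 v(1,): A3->B4 leap 14st
  -> R1 @ bar 7 tick 0 v(0, 1): B3/B4 P8 -> A3/A4 P8 similar

(1, 0, R4, (0, 1))
(3, 0, R4, (0, 1))
(6, 0, R3, (0, 1))
(6, 0, R4, (0, 1))
(6, 0, R7, (0,))
(6, 0, R8, (0, 1))
(6, 1, R3, (0, 1))
(6, 2, R7, (1,))
(7, 0, R1, (0, 1))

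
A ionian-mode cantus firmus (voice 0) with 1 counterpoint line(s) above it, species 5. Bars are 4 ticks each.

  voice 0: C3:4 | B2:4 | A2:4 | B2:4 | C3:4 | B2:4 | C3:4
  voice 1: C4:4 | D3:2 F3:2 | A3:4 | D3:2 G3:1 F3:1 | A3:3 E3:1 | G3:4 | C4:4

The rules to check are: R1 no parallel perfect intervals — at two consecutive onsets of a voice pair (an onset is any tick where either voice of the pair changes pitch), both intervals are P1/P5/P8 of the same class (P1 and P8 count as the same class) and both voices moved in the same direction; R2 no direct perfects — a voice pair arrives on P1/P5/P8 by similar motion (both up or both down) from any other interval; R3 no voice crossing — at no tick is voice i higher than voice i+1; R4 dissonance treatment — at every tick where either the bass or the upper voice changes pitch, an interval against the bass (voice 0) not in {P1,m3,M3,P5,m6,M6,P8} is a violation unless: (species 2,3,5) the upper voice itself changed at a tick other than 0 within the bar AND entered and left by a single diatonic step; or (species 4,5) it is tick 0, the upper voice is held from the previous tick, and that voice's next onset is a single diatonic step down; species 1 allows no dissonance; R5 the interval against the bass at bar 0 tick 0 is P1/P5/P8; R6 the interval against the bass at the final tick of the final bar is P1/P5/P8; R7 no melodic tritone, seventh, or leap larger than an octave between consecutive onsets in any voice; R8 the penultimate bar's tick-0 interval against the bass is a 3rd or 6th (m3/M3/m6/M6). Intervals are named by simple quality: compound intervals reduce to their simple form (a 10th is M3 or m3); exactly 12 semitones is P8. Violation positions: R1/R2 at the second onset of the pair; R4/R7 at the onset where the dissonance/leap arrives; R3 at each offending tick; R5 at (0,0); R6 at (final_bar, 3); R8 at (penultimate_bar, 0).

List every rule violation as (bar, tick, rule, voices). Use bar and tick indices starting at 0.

bar 0: v0=C3 v1=C4 downbeat P8
bar 1: v0=B2 v1=D3 downbeat m3
bar 2: v0=A2 v1=A3 downbeat P8
bar 3: v0=B2 v1=D3 downbeat m3
bar 4: v0=C3 v1=A3 downbeat M6
bar 5: v0=B2 v1=G3 downbeat m6
bar 6: v0=C3 v1=C4 downbeat P8
  -> R7 @ bar 1 tick 0 v(1,): C4->D3 leap 10st
  -> R4 @ bar 1 tick 2 v(0, 1): B2/F3 TT untreated
  -> R4 @ bar 3 tick 3 v(0, 1): B2/F3 TT untreated
  -> R2 @ bar 6 tick 0 v(0, 1): B2/G3 m6 -> C3/C4 P8 similar

(1, 0, R7, (1,))
(1, 2, R4, (0, 1))
(3, 3, R4, (0, 1))
(6, 0, R2, (0, 1))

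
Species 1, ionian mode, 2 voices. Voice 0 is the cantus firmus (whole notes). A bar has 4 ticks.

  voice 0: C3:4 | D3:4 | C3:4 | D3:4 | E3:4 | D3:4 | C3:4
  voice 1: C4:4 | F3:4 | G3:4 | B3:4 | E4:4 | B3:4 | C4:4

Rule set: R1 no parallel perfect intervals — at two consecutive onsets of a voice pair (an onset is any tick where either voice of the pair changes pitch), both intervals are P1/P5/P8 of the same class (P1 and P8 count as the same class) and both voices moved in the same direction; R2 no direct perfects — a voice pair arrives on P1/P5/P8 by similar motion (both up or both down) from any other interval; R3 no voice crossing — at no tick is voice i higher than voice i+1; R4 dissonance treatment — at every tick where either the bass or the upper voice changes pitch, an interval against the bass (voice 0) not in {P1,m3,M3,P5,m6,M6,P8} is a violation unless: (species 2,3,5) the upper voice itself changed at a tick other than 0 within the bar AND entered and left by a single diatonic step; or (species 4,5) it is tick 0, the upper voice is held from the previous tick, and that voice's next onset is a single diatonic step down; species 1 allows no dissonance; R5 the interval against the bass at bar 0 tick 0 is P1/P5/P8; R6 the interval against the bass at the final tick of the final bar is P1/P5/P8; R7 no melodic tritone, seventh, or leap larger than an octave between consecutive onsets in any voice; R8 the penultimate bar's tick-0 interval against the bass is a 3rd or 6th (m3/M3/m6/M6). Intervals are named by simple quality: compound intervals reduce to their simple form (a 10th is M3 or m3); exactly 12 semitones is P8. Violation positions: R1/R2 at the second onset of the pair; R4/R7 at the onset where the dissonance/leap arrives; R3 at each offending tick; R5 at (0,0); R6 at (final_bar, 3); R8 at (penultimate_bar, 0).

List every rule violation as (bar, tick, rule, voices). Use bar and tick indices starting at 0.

(4, 0, R2, (0, 1))

bar 0: v0=C3 v1=C4 downbeat P8
bar 1: v0=D3 v1=F3 downbeat m3
bar 2: v0=C3 v1=G3 downbeat P5
bar 3: v0=D3 v1=B3 downbeat M6
bar 4: v0=E3 v1=E4 downbeat P8
bar 5: v0=D3 v1=B3 downbeat M6
bar 6: v0=C3 v1=C4 downbeat P8
  -> R2 @ bar 4 tick 0 v(0, 1): D3/B3 M6 -> E3/E4 P8 similar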